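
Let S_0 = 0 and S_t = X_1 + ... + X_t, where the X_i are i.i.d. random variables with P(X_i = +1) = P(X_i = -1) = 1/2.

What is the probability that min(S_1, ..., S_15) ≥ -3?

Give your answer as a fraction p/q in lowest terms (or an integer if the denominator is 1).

Let f(t,s) = #length-t paths at position s with S_1..S_t all ≥ -3.
f(t,s) = f(t-1,s-1) + f(t-1,s+1) for s ≥ -3; f(t,s) = 0 for s < -3.
t=0: f(0,0)=1
t=1: f(1,-1)=1 f(1,1)=1
t=2: f(2,-2)=1 f(2,0)=2 f(2,2)=1
t=3: f(3,-3)=1 f(3,-1)=3 f(3,1)=3 f(3,3)=1
t=4: f(4,-2)=4 f(4,0)=6 f(4,2)=4 f(4,4)=1
t=5: f(5,-3)=4 f(5,-1)=10 f(5,1)=10 f(5,3)=5 f(5,5)=1
t=6: f(6,-2)=14 f(6,0)=20 f(6,2)=15 f(6,4)=6 f(6,6)=1
t=7: f(7,-3)=14 f(7,-1)=34 f(7,1)=35 f(7,3)=21 f(7,5)=7 f(7,7)=1
t=8: f(8,-2)=48 f(8,0)=69 f(8,2)=56 f(8,4)=28 f(8,6)=8 f(8,8)=1
t=9: f(9,-3)=48 f(9,-1)=117 f(9,1)=125 f(9,3)=84 f(9,5)=36 f(9,7)=9 f(9,9)=1
t=10: f(10,-2)=165 f(10,0)=242 f(10,2)=209 f(10,4)=120 f(10,6)=45 f(10,8)=10 f(10,10)=1
t=11: f(11,-3)=165 f(11,-1)=407 f(11,1)=451 f(11,3)=329 f(11,5)=165 f(11,7)=55 f(11,9)=11 f(11,11)=1
t=12: f(12,-2)=572 f(12,0)=858 f(12,2)=780 f(12,4)=494 f(12,6)=220 f(12,8)=66 f(12,10)=12 f(12,12)=1
t=13: f(13,-3)=572 f(13,-1)=1430 f(13,1)=1638 f(13,3)=1274 f(13,5)=714 f(13,7)=286 f(13,9)=78 f(13,11)=13 f(13,13)=1
t=14: f(14,-2)=2002 f(14,0)=3068 f(14,2)=2912 f(14,4)=1988 f(14,6)=1000 f(14,8)=364 f(14,10)=91 f(14,12)=14 f(14,14)=1
t=15: f(15,-3)=2002 f(15,-1)=5070 f(15,1)=5980 f(15,3)=4900 f(15,5)=2988 f(15,7)=1364 f(15,9)=455 f(15,11)=105 f(15,13)=15 f(15,15)=1
Σ_s f(15,s) = 22880
P = 22880/32768 = 715/1024

Answer: 715/1024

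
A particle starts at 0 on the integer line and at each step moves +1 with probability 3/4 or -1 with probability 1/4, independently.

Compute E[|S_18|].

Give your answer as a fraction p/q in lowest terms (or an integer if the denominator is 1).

Answer: 77547713103/8589934592

Derivation:
S_18 takes values m ≡ 0 (mod 2) with |m| ≤ 18; P(S_18=m) = C(18,(18+m)/2) · (3/4)^((18+m)/2) · (1/4)^((18-m)/2).
Distribution: P(S=-18)=1/68719476736, P(S=-16)=27/34359738368, P(S=-14)=1377/68719476736, P(S=-12)=1377/4294967296, P(S=-10)=61965/17179869184, P(S=-8)=260253/8589934592, P(S=-6)=3383289/17179869184, P(S=-4)=4349943/4294967296, P(S=-2)=143548119/34359738368, P(S=0)=239246865/17179869184, P(S=2)=1291933071/34359738368, P(S=4)=352345383/4294967296, P(S=6)=2466417681/17179869184, P(S=8)=1707519933/8589934592, P(S=10)=3658971285/17179869184, P(S=12)=731794257/4294967296, P(S=14)=6586148313/68719476736, P(S=16)=1162261467/34359738368, P(S=18)=387420489/68719476736
E[|S_18|] = Σ_m |m|·P(S_18=m) = 77547713103/8589934592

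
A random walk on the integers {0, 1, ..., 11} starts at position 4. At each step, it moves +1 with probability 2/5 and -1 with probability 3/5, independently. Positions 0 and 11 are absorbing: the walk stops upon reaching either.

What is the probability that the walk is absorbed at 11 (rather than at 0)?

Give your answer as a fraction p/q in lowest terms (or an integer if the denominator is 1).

Answer: 8320/175099

Derivation:
Biased walk: p = 2/5, q = 3/5, r = q/p = 3/2
Gambler's ruin: P(hit 11 before 0 | start at 4) = (1 - r^a)/(1 - r^N)
r^4 = 81/16; r^11 = 177147/2048
P = (1 - 81/16) / (1 - 177147/2048) = -65/16 / -175099/2048 = 8320/175099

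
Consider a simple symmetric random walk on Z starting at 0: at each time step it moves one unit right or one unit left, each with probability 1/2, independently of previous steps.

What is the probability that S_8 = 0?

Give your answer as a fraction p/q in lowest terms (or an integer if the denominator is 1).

Answer: 35/128

Derivation:
To return to 0 after 8 steps: need exactly 4 steps of +1 and 4 of -1.
Favorable paths: C(8,4) = 70
Total paths: 2^8 = 256
P = 70/256 = 35/128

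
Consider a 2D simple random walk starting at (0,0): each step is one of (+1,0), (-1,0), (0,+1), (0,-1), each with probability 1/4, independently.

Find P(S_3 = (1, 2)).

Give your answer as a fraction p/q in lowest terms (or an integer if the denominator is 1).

Let h be the number of horizontal steps (so 3-h are vertical). To end at (1,2) need (h+1)/2 right-steps and ((3-h)+2)/2 up-steps.
Sum over h with 1 ≤ h ≤ 1, h ≡ 1 (mod 2), 3-h ≡ 0 (mod 2):
h=1: C(3,1)·C(1,1)·C(2,2) = 3·1·1 = 3
Total favorable: 3
Total paths: 4^3 = 64
P = 3/64 = 3/64

Answer: 3/64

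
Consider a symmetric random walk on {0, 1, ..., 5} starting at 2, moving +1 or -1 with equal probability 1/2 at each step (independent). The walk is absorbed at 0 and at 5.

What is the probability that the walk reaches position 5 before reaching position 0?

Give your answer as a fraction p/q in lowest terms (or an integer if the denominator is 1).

Answer: 2/5

Derivation:
Symmetric walk (p = 1/2): the harmonic-function argument gives P(hit 5 before 0 | start at 2) = a/N.
P = 2/5 = 2/5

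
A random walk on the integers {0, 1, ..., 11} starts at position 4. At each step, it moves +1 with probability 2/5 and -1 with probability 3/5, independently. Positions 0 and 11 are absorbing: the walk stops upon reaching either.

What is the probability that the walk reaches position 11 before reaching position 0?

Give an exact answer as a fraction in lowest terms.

Biased walk: p = 2/5, q = 3/5, r = q/p = 3/2
Gambler's ruin: P(hit 11 before 0 | start at 4) = (1 - r^a)/(1 - r^N)
r^4 = 81/16; r^11 = 177147/2048
P = (1 - 81/16) / (1 - 177147/2048) = -65/16 / -175099/2048 = 8320/175099

Answer: 8320/175099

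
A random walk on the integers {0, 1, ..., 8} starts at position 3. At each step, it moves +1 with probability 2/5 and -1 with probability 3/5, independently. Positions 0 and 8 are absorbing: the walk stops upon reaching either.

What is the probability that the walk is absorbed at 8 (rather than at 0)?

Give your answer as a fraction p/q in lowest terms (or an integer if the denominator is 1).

Biased walk: p = 2/5, q = 3/5, r = q/p = 3/2
Gambler's ruin: P(hit 8 before 0 | start at 3) = (1 - r^a)/(1 - r^N)
r^3 = 27/8; r^8 = 6561/256
P = (1 - 27/8) / (1 - 6561/256) = -19/8 / -6305/256 = 608/6305

Answer: 608/6305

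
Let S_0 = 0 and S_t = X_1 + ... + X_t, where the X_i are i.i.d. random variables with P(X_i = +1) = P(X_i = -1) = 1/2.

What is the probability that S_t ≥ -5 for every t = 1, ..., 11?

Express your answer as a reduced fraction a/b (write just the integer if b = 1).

Answer: 957/1024

Derivation:
Let f(t,s) = #length-t paths at position s with S_1..S_t all ≥ -5.
f(t,s) = f(t-1,s-1) + f(t-1,s+1) for s ≥ -5; f(t,s) = 0 for s < -5.
t=0: f(0,0)=1
t=1: f(1,-1)=1 f(1,1)=1
t=2: f(2,-2)=1 f(2,0)=2 f(2,2)=1
t=3: f(3,-3)=1 f(3,-1)=3 f(3,1)=3 f(3,3)=1
t=4: f(4,-4)=1 f(4,-2)=4 f(4,0)=6 f(4,2)=4 f(4,4)=1
t=5: f(5,-5)=1 f(5,-3)=5 f(5,-1)=10 f(5,1)=10 f(5,3)=5 f(5,5)=1
t=6: f(6,-4)=6 f(6,-2)=15 f(6,0)=20 f(6,2)=15 f(6,4)=6 f(6,6)=1
t=7: f(7,-5)=6 f(7,-3)=21 f(7,-1)=35 f(7,1)=35 f(7,3)=21 f(7,5)=7 f(7,7)=1
t=8: f(8,-4)=27 f(8,-2)=56 f(8,0)=70 f(8,2)=56 f(8,4)=28 f(8,6)=8 f(8,8)=1
t=9: f(9,-5)=27 f(9,-3)=83 f(9,-1)=126 f(9,1)=126 f(9,3)=84 f(9,5)=36 f(9,7)=9 f(9,9)=1
t=10: f(10,-4)=110 f(10,-2)=209 f(10,0)=252 f(10,2)=210 f(10,4)=120 f(10,6)=45 f(10,8)=10 f(10,10)=1
t=11: f(11,-5)=110 f(11,-3)=319 f(11,-1)=461 f(11,1)=462 f(11,3)=330 f(11,5)=165 f(11,7)=55 f(11,9)=11 f(11,11)=1
Σ_s f(11,s) = 1914
P = 1914/2048 = 957/1024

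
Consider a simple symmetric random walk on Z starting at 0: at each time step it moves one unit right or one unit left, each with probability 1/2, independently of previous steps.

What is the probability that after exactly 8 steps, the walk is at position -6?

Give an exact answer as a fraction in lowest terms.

Answer: 1/32

Derivation:
To reach position -6 after 8 steps: need 1 step of +1 and 7 of -1.
Favorable paths: C(8,1) = 8
Total paths: 2^8 = 256
P = 8/256 = 1/32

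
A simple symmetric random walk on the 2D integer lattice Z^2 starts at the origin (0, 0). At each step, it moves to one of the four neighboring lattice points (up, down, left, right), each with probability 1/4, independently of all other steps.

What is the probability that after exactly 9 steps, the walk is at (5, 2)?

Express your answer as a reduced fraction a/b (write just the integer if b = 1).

Let h be the number of horizontal steps (so 9-h are vertical). To end at (5,2) need (h+5)/2 right-steps and ((9-h)+2)/2 up-steps.
Sum over h with 5 ≤ h ≤ 7, h ≡ 1 (mod 2), 9-h ≡ 0 (mod 2):
h=5: C(9,5)·C(5,5)·C(4,3) = 126·1·4 = 504
h=7: C(9,7)·C(7,6)·C(2,2) = 36·7·1 = 252
Total favorable: 756
Total paths: 4^9 = 262144
P = 756/262144 = 189/65536

Answer: 189/65536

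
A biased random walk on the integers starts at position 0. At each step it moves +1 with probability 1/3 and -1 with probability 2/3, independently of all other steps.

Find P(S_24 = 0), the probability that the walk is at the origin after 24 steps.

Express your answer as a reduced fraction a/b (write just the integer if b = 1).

To be at 0 after 24 steps: need exactly 12 steps of +1 and 12 of -1.
Number of such sequences: C(24,12) = 2704156
Each has probability (1/3)^12 · (2/3)^12 = 4096/282429536481
P = 2704156 · 4096/282429536481 = 11076222976/282429536481

Answer: 11076222976/282429536481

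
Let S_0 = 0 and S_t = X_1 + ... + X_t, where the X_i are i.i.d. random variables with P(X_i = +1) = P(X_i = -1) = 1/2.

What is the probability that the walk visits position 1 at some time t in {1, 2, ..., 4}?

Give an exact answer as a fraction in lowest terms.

Answer: 5/8

Derivation:
Count via complement. Let g(t,s) = #length-t paths at position s with S_1..S_t all ≠ 1.
g(t,s) = g(t-1,s-1) + g(t-1,s+1) for s ≠ 1; g(t,1) = 0.
t=0: g(0,0)=1
t=1: g(1,-1)=1
t=2: g(2,-2)=1 g(2,0)=1
t=3: g(3,-3)=1 g(3,-1)=2
t=4: g(4,-4)=1 g(4,-2)=3 g(4,0)=2
Paths never hitting 1: Σ_s g(4,s) = 6
Paths hitting 1: 2^4 - 6 = 10
P = 10/16 = 5/8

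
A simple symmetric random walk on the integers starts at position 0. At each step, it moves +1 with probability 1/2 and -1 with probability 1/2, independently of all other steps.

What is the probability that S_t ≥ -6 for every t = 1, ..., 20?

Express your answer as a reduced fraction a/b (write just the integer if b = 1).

Answer: 115957/131072

Derivation:
Let f(t,s) = #length-t paths at position s with S_1..S_t all ≥ -6.
f(t,s) = f(t-1,s-1) + f(t-1,s+1) for s ≥ -6; f(t,s) = 0 for s < -6.
t=0: f(0,0)=1
t=1: f(1,-1)=1 f(1,1)=1
t=2: f(2,-2)=1 f(2,0)=2 f(2,2)=1
t=3: f(3,-3)=1 f(3,-1)=3 f(3,1)=3 f(3,3)=1
t=4: f(4,-4)=1 f(4,-2)=4 f(4,0)=6 f(4,2)=4 f(4,4)=1
t=5: f(5,-5)=1 f(5,-3)=5 f(5,-1)=10 f(5,1)=10 f(5,3)=5 f(5,5)=1
t=6: f(6,-6)=1 f(6,-4)=6 f(6,-2)=15 f(6,0)=20 f(6,2)=15 f(6,4)=6 f(6,6)=1
t=7: f(7,-5)=7 f(7,-3)=21 f(7,-1)=35 f(7,1)=35 f(7,3)=21 f(7,5)=7 f(7,7)=1
t=8: f(8,-6)=7 f(8,-4)=28 f(8,-2)=56 f(8,0)=70 f(8,2)=56 f(8,4)=28 f(8,6)=8 f(8,8)=1
t=9: f(9,-5)=35 f(9,-3)=84 f(9,-1)=126 f(9,1)=126 f(9,3)=84 f(9,5)=36 f(9,7)=9 f(9,9)=1
t=10: f(10,-6)=35 f(10,-4)=119 f(10,-2)=210 f(10,0)=252 f(10,2)=210 f(10,4)=120 f(10,6)=45 f(10,8)=10 f(10,10)=1
t=11: f(11,-5)=154 f(11,-3)=329 f(11,-1)=462 f(11,1)=462 f(11,3)=330 f(11,5)=165 f(11,7)=55 f(11,9)=11 f(11,11)=1
t=12: f(12,-6)=154 f(12,-4)=483 f(12,-2)=791 f(12,0)=924 f(12,2)=792 f(12,4)=495 f(12,6)=220 f(12,8)=66 f(12,10)=12 f(12,12)=1
t=13: f(13,-5)=637 f(13,-3)=1274 f(13,-1)=1715 f(13,1)=1716 f(13,3)=1287 f(13,5)=715 f(13,7)=286 f(13,9)=78 f(13,11)=13 f(13,13)=1
t=14: f(14,-6)=637 f(14,-4)=1911 f(14,-2)=2989 f(14,0)=3431 f(14,2)=3003 f(14,4)=2002 f(14,6)=1001 f(14,8)=364 f(14,10)=91 f(14,12)=14 f(14,14)=1
t=15: f(15,-5)=2548 f(15,-3)=4900 f(15,-1)=6420 f(15,1)=6434 f(15,3)=5005 f(15,5)=3003 f(15,7)=1365 f(15,9)=455 f(15,11)=105 f(15,13)=15 f(15,15)=1
t=16: f(16,-6)=2548 f(16,-4)=7448 f(16,-2)=11320 f(16,0)=12854 f(16,2)=11439 f(16,4)=8008 f(16,6)=4368 f(16,8)=1820 f(16,10)=560 f(16,12)=120 f(16,14)=16 f(16,16)=1
t=17: f(17,-5)=9996 f(17,-3)=18768 f(17,-1)=24174 f(17,1)=24293 f(17,3)=19447 f(17,5)=12376 f(17,7)=6188 f(17,9)=2380 f(17,11)=680 f(17,13)=136 f(17,15)=17 f(17,17)=1
t=18: f(18,-6)=9996 f(18,-4)=28764 f(18,-2)=42942 f(18,0)=48467 f(18,2)=43740 f(18,4)=31823 f(18,6)=18564 f(18,8)=8568 f(18,10)=3060 f(18,12)=816 f(18,14)=153 f(18,16)=18 f(18,18)=1
t=19: f(19,-5)=38760 f(19,-3)=71706 f(19,-1)=91409 f(19,1)=92207 f(19,3)=75563 f(19,5)=50387 f(19,7)=27132 f(19,9)=11628 f(19,11)=3876 f(19,13)=969 f(19,15)=171 f(19,17)=19 f(19,19)=1
t=20: f(20,-6)=38760 f(20,-4)=110466 f(20,-2)=163115 f(20,0)=183616 f(20,2)=167770 f(20,4)=125950 f(20,6)=77519 f(20,8)=38760 f(20,10)=15504 f(20,12)=4845 f(20,14)=1140 f(20,16)=190 f(20,18)=20 f(20,20)=1
Σ_s f(20,s) = 927656
P = 927656/1048576 = 115957/131072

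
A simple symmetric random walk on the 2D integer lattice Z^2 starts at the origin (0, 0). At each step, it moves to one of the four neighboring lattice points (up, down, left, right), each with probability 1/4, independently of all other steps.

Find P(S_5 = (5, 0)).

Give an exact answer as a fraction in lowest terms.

Let h be the number of horizontal steps (so 5-h are vertical). To end at (5,0) need (h+5)/2 right-steps and ((5-h)+0)/2 up-steps.
Sum over h with 5 ≤ h ≤ 5, h ≡ 1 (mod 2), 5-h ≡ 0 (mod 2):
h=5: C(5,5)·C(5,5)·C(0,0) = 1·1·1 = 1
Total favorable: 1
Total paths: 4^5 = 1024
P = 1/1024 = 1/1024

Answer: 1/1024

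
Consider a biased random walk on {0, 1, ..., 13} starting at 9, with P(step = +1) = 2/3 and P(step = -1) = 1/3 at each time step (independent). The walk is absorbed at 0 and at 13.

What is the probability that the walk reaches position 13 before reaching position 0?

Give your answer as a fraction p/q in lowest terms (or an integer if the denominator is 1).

Biased walk: p = 2/3, q = 1/3, r = q/p = 1/2
Gambler's ruin: P(hit 13 before 0 | start at 9) = (1 - r^a)/(1 - r^N)
r^9 = 1/512; r^13 = 1/8192
P = (1 - 1/512) / (1 - 1/8192) = 511/512 / 8191/8192 = 8176/8191

Answer: 8176/8191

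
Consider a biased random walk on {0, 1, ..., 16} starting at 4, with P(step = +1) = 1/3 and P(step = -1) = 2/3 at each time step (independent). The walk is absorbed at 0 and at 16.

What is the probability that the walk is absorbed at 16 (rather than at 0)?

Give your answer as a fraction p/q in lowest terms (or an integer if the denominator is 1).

Answer: 1/4369

Derivation:
Biased walk: p = 1/3, q = 2/3, r = q/p = 2
Gambler's ruin: P(hit 16 before 0 | start at 4) = (1 - r^a)/(1 - r^N)
r^4 = 16; r^16 = 65536
P = (1 - 16) / (1 - 65536) = -15 / -65535 = 1/4369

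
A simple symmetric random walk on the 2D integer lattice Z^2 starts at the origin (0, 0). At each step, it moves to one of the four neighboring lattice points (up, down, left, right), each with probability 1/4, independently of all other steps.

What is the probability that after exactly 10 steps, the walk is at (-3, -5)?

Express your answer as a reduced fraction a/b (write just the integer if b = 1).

Let h be the number of horizontal steps (so 10-h are vertical). To end at (-3,-5) need (h-3)/2 right-steps and ((10-h)-5)/2 up-steps.
Sum over h with 3 ≤ h ≤ 5, h ≡ 1 (mod 2), 10-h ≡ 1 (mod 2):
h=3: C(10,3)·C(3,0)·C(7,1) = 120·1·7 = 840
h=5: C(10,5)·C(5,1)·C(5,0) = 252·5·1 = 1260
Total favorable: 2100
Total paths: 4^10 = 1048576
P = 2100/1048576 = 525/262144

Answer: 525/262144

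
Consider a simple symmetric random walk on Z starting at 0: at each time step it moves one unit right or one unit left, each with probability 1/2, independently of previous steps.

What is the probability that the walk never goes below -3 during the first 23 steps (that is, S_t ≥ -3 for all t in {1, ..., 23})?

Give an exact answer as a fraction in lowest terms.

Let f(t,s) = #length-t paths at position s with S_1..S_t all ≥ -3.
f(t,s) = f(t-1,s-1) + f(t-1,s+1) for s ≥ -3; f(t,s) = 0 for s < -3.
t=0: f(0,0)=1
t=1: f(1,-1)=1 f(1,1)=1
t=2: f(2,-2)=1 f(2,0)=2 f(2,2)=1
t=3: f(3,-3)=1 f(3,-1)=3 f(3,1)=3 f(3,3)=1
t=4: f(4,-2)=4 f(4,0)=6 f(4,2)=4 f(4,4)=1
t=5: f(5,-3)=4 f(5,-1)=10 f(5,1)=10 f(5,3)=5 f(5,5)=1
t=6: f(6,-2)=14 f(6,0)=20 f(6,2)=15 f(6,4)=6 f(6,6)=1
t=7: f(7,-3)=14 f(7,-1)=34 f(7,1)=35 f(7,3)=21 f(7,5)=7 f(7,7)=1
t=8: f(8,-2)=48 f(8,0)=69 f(8,2)=56 f(8,4)=28 f(8,6)=8 f(8,8)=1
t=9: f(9,-3)=48 f(9,-1)=117 f(9,1)=125 f(9,3)=84 f(9,5)=36 f(9,7)=9 f(9,9)=1
t=10: f(10,-2)=165 f(10,0)=242 f(10,2)=209 f(10,4)=120 f(10,6)=45 f(10,8)=10 f(10,10)=1
t=11: f(11,-3)=165 f(11,-1)=407 f(11,1)=451 f(11,3)=329 f(11,5)=165 f(11,7)=55 f(11,9)=11 f(11,11)=1
t=12: f(12,-2)=572 f(12,0)=858 f(12,2)=780 f(12,4)=494 f(12,6)=220 f(12,8)=66 f(12,10)=12 f(12,12)=1
t=13: f(13,-3)=572 f(13,-1)=1430 f(13,1)=1638 f(13,3)=1274 f(13,5)=714 f(13,7)=286 f(13,9)=78 f(13,11)=13 f(13,13)=1
t=14: f(14,-2)=2002 f(14,0)=3068 f(14,2)=2912 f(14,4)=1988 f(14,6)=1000 f(14,8)=364 f(14,10)=91 f(14,12)=14 f(14,14)=1
t=15: f(15,-3)=2002 f(15,-1)=5070 f(15,1)=5980 f(15,3)=4900 f(15,5)=2988 f(15,7)=1364 f(15,9)=455 f(15,11)=105 f(15,13)=15 f(15,15)=1
t=16: f(16,-2)=7072 f(16,0)=11050 f(16,2)=10880 f(16,4)=7888 f(16,6)=4352 f(16,8)=1819 f(16,10)=560 f(16,12)=120 f(16,14)=16 f(16,16)=1
t=17: f(17,-3)=7072 f(17,-1)=18122 f(17,1)=21930 f(17,3)=18768 f(17,5)=12240 f(17,7)=6171 f(17,9)=2379 f(17,11)=680 f(17,13)=136 f(17,15)=17 f(17,17)=1
t=18: f(18,-2)=25194 f(18,0)=40052 f(18,2)=40698 f(18,4)=31008 f(18,6)=18411 f(18,8)=8550 f(18,10)=3059 f(18,12)=816 f(18,14)=153 f(18,16)=18 f(18,18)=1
t=19: f(19,-3)=25194 f(19,-1)=65246 f(19,1)=80750 f(19,3)=71706 f(19,5)=49419 f(19,7)=26961 f(19,9)=11609 f(19,11)=3875 f(19,13)=969 f(19,15)=171 f(19,17)=19 f(19,19)=1
t=20: f(20,-2)=90440 f(20,0)=145996 f(20,2)=152456 f(20,4)=121125 f(20,6)=76380 f(20,8)=38570 f(20,10)=15484 f(20,12)=4844 f(20,14)=1140 f(20,16)=190 f(20,18)=20 f(20,20)=1
t=21: f(21,-3)=90440 f(21,-1)=236436 f(21,1)=298452 f(21,3)=273581 f(21,5)=197505 f(21,7)=114950 f(21,9)=54054 f(21,11)=20328 f(21,13)=5984 f(21,15)=1330 f(21,17)=210 f(21,19)=21 f(21,21)=1
t=22: f(22,-2)=326876 f(22,0)=534888 f(22,2)=572033 f(22,4)=471086 f(22,6)=312455 f(22,8)=169004 f(22,10)=74382 f(22,12)=26312 f(22,14)=7314 f(22,16)=1540 f(22,18)=231 f(22,20)=22 f(22,22)=1
t=23: f(23,-3)=326876 f(23,-1)=861764 f(23,1)=1106921 f(23,3)=1043119 f(23,5)=783541 f(23,7)=481459 f(23,9)=243386 f(23,11)=100694 f(23,13)=33626 f(23,15)=8854 f(23,17)=1771 f(23,19)=253 f(23,21)=23 f(23,23)=1
Σ_s f(23,s) = 4992288
P = 4992288/8388608 = 156009/262144

Answer: 156009/262144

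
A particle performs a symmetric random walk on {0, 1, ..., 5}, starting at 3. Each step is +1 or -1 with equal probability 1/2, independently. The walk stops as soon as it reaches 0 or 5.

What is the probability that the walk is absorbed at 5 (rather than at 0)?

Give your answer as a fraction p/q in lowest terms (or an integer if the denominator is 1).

Symmetric walk (p = 1/2): the harmonic-function argument gives P(hit 5 before 0 | start at 3) = a/N.
P = 3/5 = 3/5

Answer: 3/5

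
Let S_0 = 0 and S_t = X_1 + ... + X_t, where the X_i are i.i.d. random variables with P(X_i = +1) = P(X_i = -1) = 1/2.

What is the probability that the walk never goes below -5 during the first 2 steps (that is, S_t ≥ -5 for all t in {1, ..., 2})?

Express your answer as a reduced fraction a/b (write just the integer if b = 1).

Answer: 1

Derivation:
Let f(t,s) = #length-t paths at position s with S_1..S_t all ≥ -5.
f(t,s) = f(t-1,s-1) + f(t-1,s+1) for s ≥ -5; f(t,s) = 0 for s < -5.
t=0: f(0,0)=1
t=1: f(1,-1)=1 f(1,1)=1
t=2: f(2,-2)=1 f(2,0)=2 f(2,2)=1
Σ_s f(2,s) = 4
P = 4/4 = 1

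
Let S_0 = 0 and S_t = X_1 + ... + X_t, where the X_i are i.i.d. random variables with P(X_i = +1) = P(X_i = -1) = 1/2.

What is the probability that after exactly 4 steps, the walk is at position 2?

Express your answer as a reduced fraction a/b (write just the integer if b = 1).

Answer: 1/4

Derivation:
To reach position 2 after 4 steps: need 3 steps of +1 and 1 of -1.
Favorable paths: C(4,3) = 4
Total paths: 2^4 = 16
P = 4/16 = 1/4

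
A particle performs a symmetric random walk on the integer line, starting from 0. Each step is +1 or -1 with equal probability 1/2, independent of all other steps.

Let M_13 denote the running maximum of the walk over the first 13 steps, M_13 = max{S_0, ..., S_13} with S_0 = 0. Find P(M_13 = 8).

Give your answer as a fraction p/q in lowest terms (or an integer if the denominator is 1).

Let M_13 = max(S_0,...,S_13). Use the reflection principle: for j ≥ 1, #{paths with M_13 ≥ j} = #{S_13 ≥ j} + #{S_13 ≥ j+1}.
By reflection, #{M_13 ≥ 8} = #{S_13 ≥ 8} + #{S_13 ≥ 9} = 92 + 92 = 184.
#{M_13 ≥ 9} = #{S_13 ≥ 9} + #{S_13 ≥ 10} = 92 + 14 = 106.
#{M_13 = 8} = 184 - 106 = 78.
P(M_13 = 8) = 78/8192 = 39/4096

Answer: 39/4096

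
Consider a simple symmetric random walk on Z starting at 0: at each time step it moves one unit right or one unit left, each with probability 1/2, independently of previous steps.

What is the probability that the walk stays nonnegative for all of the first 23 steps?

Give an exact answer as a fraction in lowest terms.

Answer: 676039/4194304

Derivation:
Let f(t,s) = #length-t paths at position s with S_1..S_t all ≥ 0.
f(t,s) = f(t-1,s-1) + f(t-1,s+1) for s ≥ 0; f(t,s) = 0 for s < 0.
t=0: f(0,0)=1
t=1: f(1,1)=1
t=2: f(2,0)=1 f(2,2)=1
t=3: f(3,1)=2 f(3,3)=1
t=4: f(4,0)=2 f(4,2)=3 f(4,4)=1
t=5: f(5,1)=5 f(5,3)=4 f(5,5)=1
t=6: f(6,0)=5 f(6,2)=9 f(6,4)=5 f(6,6)=1
t=7: f(7,1)=14 f(7,3)=14 f(7,5)=6 f(7,7)=1
t=8: f(8,0)=14 f(8,2)=28 f(8,4)=20 f(8,6)=7 f(8,8)=1
t=9: f(9,1)=42 f(9,3)=48 f(9,5)=27 f(9,7)=8 f(9,9)=1
t=10: f(10,0)=42 f(10,2)=90 f(10,4)=75 f(10,6)=35 f(10,8)=9 f(10,10)=1
t=11: f(11,1)=132 f(11,3)=165 f(11,5)=110 f(11,7)=44 f(11,9)=10 f(11,11)=1
t=12: f(12,0)=132 f(12,2)=297 f(12,4)=275 f(12,6)=154 f(12,8)=54 f(12,10)=11 f(12,12)=1
t=13: f(13,1)=429 f(13,3)=572 f(13,5)=429 f(13,7)=208 f(13,9)=65 f(13,11)=12 f(13,13)=1
t=14: f(14,0)=429 f(14,2)=1001 f(14,4)=1001 f(14,6)=637 f(14,8)=273 f(14,10)=77 f(14,12)=13 f(14,14)=1
t=15: f(15,1)=1430 f(15,3)=2002 f(15,5)=1638 f(15,7)=910 f(15,9)=350 f(15,11)=90 f(15,13)=14 f(15,15)=1
t=16: f(16,0)=1430 f(16,2)=3432 f(16,4)=3640 f(16,6)=2548 f(16,8)=1260 f(16,10)=440 f(16,12)=104 f(16,14)=15 f(16,16)=1
t=17: f(17,1)=4862 f(17,3)=7072 f(17,5)=6188 f(17,7)=3808 f(17,9)=1700 f(17,11)=544 f(17,13)=119 f(17,15)=16 f(17,17)=1
t=18: f(18,0)=4862 f(18,2)=11934 f(18,4)=13260 f(18,6)=9996 f(18,8)=5508 f(18,10)=2244 f(18,12)=663 f(18,14)=135 f(18,16)=17 f(18,18)=1
t=19: f(19,1)=16796 f(19,3)=25194 f(19,5)=23256 f(19,7)=15504 f(19,9)=7752 f(19,11)=2907 f(19,13)=798 f(19,15)=152 f(19,17)=18 f(19,19)=1
t=20: f(20,0)=16796 f(20,2)=41990 f(20,4)=48450 f(20,6)=38760 f(20,8)=23256 f(20,10)=10659 f(20,12)=3705 f(20,14)=950 f(20,16)=170 f(20,18)=19 f(20,20)=1
t=21: f(21,1)=58786 f(21,3)=90440 f(21,5)=87210 f(21,7)=62016 f(21,9)=33915 f(21,11)=14364 f(21,13)=4655 f(21,15)=1120 f(21,17)=189 f(21,19)=20 f(21,21)=1
t=22: f(22,0)=58786 f(22,2)=149226 f(22,4)=177650 f(22,6)=149226 f(22,8)=95931 f(22,10)=48279 f(22,12)=19019 f(22,14)=5775 f(22,16)=1309 f(22,18)=209 f(22,20)=21 f(22,22)=1
t=23: f(23,1)=208012 f(23,3)=326876 f(23,5)=326876 f(23,7)=245157 f(23,9)=144210 f(23,11)=67298 f(23,13)=24794 f(23,15)=7084 f(23,17)=1518 f(23,19)=230 f(23,21)=22 f(23,23)=1
Σ_s f(23,s) = 1352078
P = 1352078/8388608 = 676039/4194304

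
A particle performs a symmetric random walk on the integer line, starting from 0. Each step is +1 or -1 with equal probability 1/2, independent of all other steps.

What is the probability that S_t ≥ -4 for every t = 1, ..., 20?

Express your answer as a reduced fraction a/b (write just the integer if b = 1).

Let f(t,s) = #length-t paths at position s with S_1..S_t all ≥ -4.
f(t,s) = f(t-1,s-1) + f(t-1,s+1) for s ≥ -4; f(t,s) = 0 for s < -4.
t=0: f(0,0)=1
t=1: f(1,-1)=1 f(1,1)=1
t=2: f(2,-2)=1 f(2,0)=2 f(2,2)=1
t=3: f(3,-3)=1 f(3,-1)=3 f(3,1)=3 f(3,3)=1
t=4: f(4,-4)=1 f(4,-2)=4 f(4,0)=6 f(4,2)=4 f(4,4)=1
t=5: f(5,-3)=5 f(5,-1)=10 f(5,1)=10 f(5,3)=5 f(5,5)=1
t=6: f(6,-4)=5 f(6,-2)=15 f(6,0)=20 f(6,2)=15 f(6,4)=6 f(6,6)=1
t=7: f(7,-3)=20 f(7,-1)=35 f(7,1)=35 f(7,3)=21 f(7,5)=7 f(7,7)=1
t=8: f(8,-4)=20 f(8,-2)=55 f(8,0)=70 f(8,2)=56 f(8,4)=28 f(8,6)=8 f(8,8)=1
t=9: f(9,-3)=75 f(9,-1)=125 f(9,1)=126 f(9,3)=84 f(9,5)=36 f(9,7)=9 f(9,9)=1
t=10: f(10,-4)=75 f(10,-2)=200 f(10,0)=251 f(10,2)=210 f(10,4)=120 f(10,6)=45 f(10,8)=10 f(10,10)=1
t=11: f(11,-3)=275 f(11,-1)=451 f(11,1)=461 f(11,3)=330 f(11,5)=165 f(11,7)=55 f(11,9)=11 f(11,11)=1
t=12: f(12,-4)=275 f(12,-2)=726 f(12,0)=912 f(12,2)=791 f(12,4)=495 f(12,6)=220 f(12,8)=66 f(12,10)=12 f(12,12)=1
t=13: f(13,-3)=1001 f(13,-1)=1638 f(13,1)=1703 f(13,3)=1286 f(13,5)=715 f(13,7)=286 f(13,9)=78 f(13,11)=13 f(13,13)=1
t=14: f(14,-4)=1001 f(14,-2)=2639 f(14,0)=3341 f(14,2)=2989 f(14,4)=2001 f(14,6)=1001 f(14,8)=364 f(14,10)=91 f(14,12)=14 f(14,14)=1
t=15: f(15,-3)=3640 f(15,-1)=5980 f(15,1)=6330 f(15,3)=4990 f(15,5)=3002 f(15,7)=1365 f(15,9)=455 f(15,11)=105 f(15,13)=15 f(15,15)=1
t=16: f(16,-4)=3640 f(16,-2)=9620 f(16,0)=12310 f(16,2)=11320 f(16,4)=7992 f(16,6)=4367 f(16,8)=1820 f(16,10)=560 f(16,12)=120 f(16,14)=16 f(16,16)=1
t=17: f(17,-3)=13260 f(17,-1)=21930 f(17,1)=23630 f(17,3)=19312 f(17,5)=12359 f(17,7)=6187 f(17,9)=2380 f(17,11)=680 f(17,13)=136 f(17,15)=17 f(17,17)=1
t=18: f(18,-4)=13260 f(18,-2)=35190 f(18,0)=45560 f(18,2)=42942 f(18,4)=31671 f(18,6)=18546 f(18,8)=8567 f(18,10)=3060 f(18,12)=816 f(18,14)=153 f(18,16)=18 f(18,18)=1
t=19: f(19,-3)=48450 f(19,-1)=80750 f(19,1)=88502 f(19,3)=74613 f(19,5)=50217 f(19,7)=27113 f(19,9)=11627 f(19,11)=3876 f(19,13)=969 f(19,15)=171 f(19,17)=19 f(19,19)=1
t=20: f(20,-4)=48450 f(20,-2)=129200 f(20,0)=169252 f(20,2)=163115 f(20,4)=124830 f(20,6)=77330 f(20,8)=38740 f(20,10)=15503 f(20,12)=4845 f(20,14)=1140 f(20,16)=190 f(20,18)=20 f(20,20)=1
Σ_s f(20,s) = 772616
P = 772616/1048576 = 96577/131072

Answer: 96577/131072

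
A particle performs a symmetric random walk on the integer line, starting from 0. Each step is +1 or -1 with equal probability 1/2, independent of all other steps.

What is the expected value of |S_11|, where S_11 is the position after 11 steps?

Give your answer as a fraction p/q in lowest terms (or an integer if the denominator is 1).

Answer: 693/256

Derivation:
S_11 takes values m ≡ 1 (mod 2) with |m| ≤ 11; P(S_11=m) = C(11,(11+m)/2)/2^11.
Total paths: 2^11 = 2048
Distribution: P(S=-11)=1/2048, P(S=-9)=11/2048, P(S=-7)=55/2048, P(S=-5)=165/2048, P(S=-3)=330/2048, P(S=-1)=462/2048, P(S=1)=462/2048, P(S=3)=330/2048, P(S=5)=165/2048, P(S=7)=55/2048, P(S=9)=11/2048, P(S=11)=1/2048
E[|S_11|] = Σ_m |m|·P(S_11=m) = 5544/2048 = 693/256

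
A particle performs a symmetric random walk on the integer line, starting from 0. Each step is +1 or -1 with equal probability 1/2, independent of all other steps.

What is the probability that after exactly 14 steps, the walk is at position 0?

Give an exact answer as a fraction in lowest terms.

To return to 0 after 14 steps: need exactly 7 steps of +1 and 7 of -1.
Favorable paths: C(14,7) = 3432
Total paths: 2^14 = 16384
P = 3432/16384 = 429/2048

Answer: 429/2048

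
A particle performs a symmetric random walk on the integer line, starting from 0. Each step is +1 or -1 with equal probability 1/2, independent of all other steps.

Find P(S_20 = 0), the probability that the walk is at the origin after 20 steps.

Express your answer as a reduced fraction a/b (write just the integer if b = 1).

Answer: 46189/262144

Derivation:
To return to 0 after 20 steps: need exactly 10 steps of +1 and 10 of -1.
Favorable paths: C(20,10) = 184756
Total paths: 2^20 = 1048576
P = 184756/1048576 = 46189/262144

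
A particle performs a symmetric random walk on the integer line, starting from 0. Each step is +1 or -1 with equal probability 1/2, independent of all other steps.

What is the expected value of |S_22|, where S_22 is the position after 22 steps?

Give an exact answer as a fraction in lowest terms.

S_22 takes values m ≡ 0 (mod 2) with |m| ≤ 22; P(S_22=m) = C(22,(22+m)/2)/2^22.
Total paths: 2^22 = 4194304
Distribution: P(S=-22)=1/4194304, P(S=-20)=22/4194304, P(S=-18)=231/4194304, P(S=-16)=1540/4194304, P(S=-14)=7315/4194304, P(S=-12)=26334/4194304, P(S=-10)=74613/4194304, P(S=-8)=170544/4194304, P(S=-6)=319770/4194304, P(S=-4)=497420/4194304, P(S=-2)=646646/4194304, P(S=0)=705432/4194304, P(S=2)=646646/4194304, P(S=4)=497420/4194304, P(S=6)=319770/4194304, P(S=8)=170544/4194304, P(S=10)=74613/4194304, P(S=12)=26334/4194304, P(S=14)=7315/4194304, P(S=16)=1540/4194304, P(S=18)=231/4194304, P(S=20)=22/4194304, P(S=22)=1/4194304
E[|S_22|] = Σ_m |m|·P(S_22=m) = 15519504/4194304 = 969969/262144

Answer: 969969/262144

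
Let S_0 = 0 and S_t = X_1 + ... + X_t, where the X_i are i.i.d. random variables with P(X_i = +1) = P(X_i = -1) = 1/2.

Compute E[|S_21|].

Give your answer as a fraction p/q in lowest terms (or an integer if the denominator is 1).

Answer: 969969/262144

Derivation:
S_21 takes values m ≡ 1 (mod 2) with |m| ≤ 21; P(S_21=m) = C(21,(21+m)/2)/2^21.
Total paths: 2^21 = 2097152
Distribution: P(S=-21)=1/2097152, P(S=-19)=21/2097152, P(S=-17)=210/2097152, P(S=-15)=1330/2097152, P(S=-13)=5985/2097152, P(S=-11)=20349/2097152, P(S=-9)=54264/2097152, P(S=-7)=116280/2097152, P(S=-5)=203490/2097152, P(S=-3)=293930/2097152, P(S=-1)=352716/2097152, P(S=1)=352716/2097152, P(S=3)=293930/2097152, P(S=5)=203490/2097152, P(S=7)=116280/2097152, P(S=9)=54264/2097152, P(S=11)=20349/2097152, P(S=13)=5985/2097152, P(S=15)=1330/2097152, P(S=17)=210/2097152, P(S=19)=21/2097152, P(S=21)=1/2097152
E[|S_21|] = Σ_m |m|·P(S_21=m) = 7759752/2097152 = 969969/262144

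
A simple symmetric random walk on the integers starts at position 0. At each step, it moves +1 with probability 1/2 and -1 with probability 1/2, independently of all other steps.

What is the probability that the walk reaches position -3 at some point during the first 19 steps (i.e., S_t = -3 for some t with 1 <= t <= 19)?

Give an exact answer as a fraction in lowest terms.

Answer: 131975/262144

Derivation:
Count via complement. Let g(t,s) = #length-t paths at position s with S_1..S_t all ≠ -3.
g(t,s) = g(t-1,s-1) + g(t-1,s+1) for s ≠ -3; g(t,-3) = 0.
t=0: g(0,0)=1
t=1: g(1,-1)=1 g(1,1)=1
t=2: g(2,-2)=1 g(2,0)=2 g(2,2)=1
t=3: g(3,-1)=3 g(3,1)=3 g(3,3)=1
t=4: g(4,-2)=3 g(4,0)=6 g(4,2)=4 g(4,4)=1
t=5: g(5,-1)=9 g(5,1)=10 g(5,3)=5 g(5,5)=1
t=6: g(6,-2)=9 g(6,0)=19 g(6,2)=15 g(6,4)=6 g(6,6)=1
t=7: g(7,-1)=28 g(7,1)=34 g(7,3)=21 g(7,5)=7 g(7,7)=1
t=8: g(8,-2)=28 g(8,0)=62 g(8,2)=55 g(8,4)=28 g(8,6)=8 g(8,8)=1
t=9: g(9,-1)=90 g(9,1)=117 g(9,3)=83 g(9,5)=36 g(9,7)=9 g(9,9)=1
t=10: g(10,-2)=90 g(10,0)=207 g(10,2)=200 g(10,4)=119 g(10,6)=45 g(10,8)=10 g(10,10)=1
t=11: g(11,-1)=297 g(11,1)=407 g(11,3)=319 g(11,5)=164 g(11,7)=55 g(11,9)=11 g(11,11)=1
t=12: g(12,-2)=297 g(12,0)=704 g(12,2)=726 g(12,4)=483 g(12,6)=219 g(12,8)=66 g(12,10)=12 g(12,12)=1
t=13: g(13,-1)=1001 g(13,1)=1430 g(13,3)=1209 g(13,5)=702 g(13,7)=285 g(13,9)=78 g(13,11)=13 g(13,13)=1
t=14: g(14,-2)=1001 g(14,0)=2431 g(14,2)=2639 g(14,4)=1911 g(14,6)=987 g(14,8)=363 g(14,10)=91 g(14,12)=14 g(14,14)=1
t=15: g(15,-1)=3432 g(15,1)=5070 g(15,3)=4550 g(15,5)=2898 g(15,7)=1350 g(15,9)=454 g(15,11)=105 g(15,13)=15 g(15,15)=1
t=16: g(16,-2)=3432 g(16,0)=8502 g(16,2)=9620 g(16,4)=7448 g(16,6)=4248 g(16,8)=1804 g(16,10)=559 g(16,12)=120 g(16,14)=16 g(16,16)=1
t=17: g(17,-1)=11934 g(17,1)=18122 g(17,3)=17068 g(17,5)=11696 g(17,7)=6052 g(17,9)=2363 g(17,11)=679 g(17,13)=136 g(17,15)=17 g(17,17)=1
t=18: g(18,-2)=11934 g(18,0)=30056 g(18,2)=35190 g(18,4)=28764 g(18,6)=17748 g(18,8)=8415 g(18,10)=3042 g(18,12)=815 g(18,14)=153 g(18,16)=18 g(18,18)=1
t=19: g(19,-1)=41990 g(19,1)=65246 g(19,3)=63954 g(19,5)=46512 g(19,7)=26163 g(19,9)=11457 g(19,11)=3857 g(19,13)=968 g(19,15)=171 g(19,17)=19 g(19,19)=1
Paths never hitting -3: Σ_s g(19,s) = 260338
Paths hitting -3: 2^19 - 260338 = 263950
P = 263950/524288 = 131975/262144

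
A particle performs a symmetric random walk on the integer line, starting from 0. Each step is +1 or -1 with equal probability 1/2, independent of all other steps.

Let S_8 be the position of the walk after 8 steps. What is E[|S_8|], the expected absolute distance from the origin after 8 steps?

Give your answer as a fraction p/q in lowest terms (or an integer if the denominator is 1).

Answer: 35/16

Derivation:
S_8 takes values m ≡ 0 (mod 2) with |m| ≤ 8; P(S_8=m) = C(8,(8+m)/2)/2^8.
Total paths: 2^8 = 256
Distribution: P(S=-8)=1/256, P(S=-6)=8/256, P(S=-4)=28/256, P(S=-2)=56/256, P(S=0)=70/256, P(S=2)=56/256, P(S=4)=28/256, P(S=6)=8/256, P(S=8)=1/256
E[|S_8|] = Σ_m |m|·P(S_8=m) = 560/256 = 35/16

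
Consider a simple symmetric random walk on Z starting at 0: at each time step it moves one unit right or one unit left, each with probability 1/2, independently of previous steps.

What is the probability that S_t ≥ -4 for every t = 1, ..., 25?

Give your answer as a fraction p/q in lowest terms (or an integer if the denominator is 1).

Answer: 705755/1048576

Derivation:
Let f(t,s) = #length-t paths at position s with S_1..S_t all ≥ -4.
f(t,s) = f(t-1,s-1) + f(t-1,s+1) for s ≥ -4; f(t,s) = 0 for s < -4.
t=0: f(0,0)=1
t=1: f(1,-1)=1 f(1,1)=1
t=2: f(2,-2)=1 f(2,0)=2 f(2,2)=1
t=3: f(3,-3)=1 f(3,-1)=3 f(3,1)=3 f(3,3)=1
t=4: f(4,-4)=1 f(4,-2)=4 f(4,0)=6 f(4,2)=4 f(4,4)=1
t=5: f(5,-3)=5 f(5,-1)=10 f(5,1)=10 f(5,3)=5 f(5,5)=1
t=6: f(6,-4)=5 f(6,-2)=15 f(6,0)=20 f(6,2)=15 f(6,4)=6 f(6,6)=1
t=7: f(7,-3)=20 f(7,-1)=35 f(7,1)=35 f(7,3)=21 f(7,5)=7 f(7,7)=1
t=8: f(8,-4)=20 f(8,-2)=55 f(8,0)=70 f(8,2)=56 f(8,4)=28 f(8,6)=8 f(8,8)=1
t=9: f(9,-3)=75 f(9,-1)=125 f(9,1)=126 f(9,3)=84 f(9,5)=36 f(9,7)=9 f(9,9)=1
t=10: f(10,-4)=75 f(10,-2)=200 f(10,0)=251 f(10,2)=210 f(10,4)=120 f(10,6)=45 f(10,8)=10 f(10,10)=1
t=11: f(11,-3)=275 f(11,-1)=451 f(11,1)=461 f(11,3)=330 f(11,5)=165 f(11,7)=55 f(11,9)=11 f(11,11)=1
t=12: f(12,-4)=275 f(12,-2)=726 f(12,0)=912 f(12,2)=791 f(12,4)=495 f(12,6)=220 f(12,8)=66 f(12,10)=12 f(12,12)=1
t=13: f(13,-3)=1001 f(13,-1)=1638 f(13,1)=1703 f(13,3)=1286 f(13,5)=715 f(13,7)=286 f(13,9)=78 f(13,11)=13 f(13,13)=1
t=14: f(14,-4)=1001 f(14,-2)=2639 f(14,0)=3341 f(14,2)=2989 f(14,4)=2001 f(14,6)=1001 f(14,8)=364 f(14,10)=91 f(14,12)=14 f(14,14)=1
t=15: f(15,-3)=3640 f(15,-1)=5980 f(15,1)=6330 f(15,3)=4990 f(15,5)=3002 f(15,7)=1365 f(15,9)=455 f(15,11)=105 f(15,13)=15 f(15,15)=1
t=16: f(16,-4)=3640 f(16,-2)=9620 f(16,0)=12310 f(16,2)=11320 f(16,4)=7992 f(16,6)=4367 f(16,8)=1820 f(16,10)=560 f(16,12)=120 f(16,14)=16 f(16,16)=1
t=17: f(17,-3)=13260 f(17,-1)=21930 f(17,1)=23630 f(17,3)=19312 f(17,5)=12359 f(17,7)=6187 f(17,9)=2380 f(17,11)=680 f(17,13)=136 f(17,15)=17 f(17,17)=1
t=18: f(18,-4)=13260 f(18,-2)=35190 f(18,0)=45560 f(18,2)=42942 f(18,4)=31671 f(18,6)=18546 f(18,8)=8567 f(18,10)=3060 f(18,12)=816 f(18,14)=153 f(18,16)=18 f(18,18)=1
t=19: f(19,-3)=48450 f(19,-1)=80750 f(19,1)=88502 f(19,3)=74613 f(19,5)=50217 f(19,7)=27113 f(19,9)=11627 f(19,11)=3876 f(19,13)=969 f(19,15)=171 f(19,17)=19 f(19,19)=1
t=20: f(20,-4)=48450 f(20,-2)=129200 f(20,0)=169252 f(20,2)=163115 f(20,4)=124830 f(20,6)=77330 f(20,8)=38740 f(20,10)=15503 f(20,12)=4845 f(20,14)=1140 f(20,16)=190 f(20,18)=20 f(20,20)=1
t=21: f(21,-3)=177650 f(21,-1)=298452 f(21,1)=332367 f(21,3)=287945 f(21,5)=202160 f(21,7)=116070 f(21,9)=54243 f(21,11)=20348 f(21,13)=5985 f(21,15)=1330 f(21,17)=210 f(21,19)=21 f(21,21)=1
t=22: f(22,-4)=177650 f(22,-2)=476102 f(22,0)=630819 f(22,2)=620312 f(22,4)=490105 f(22,6)=318230 f(22,8)=170313 f(22,10)=74591 f(22,12)=26333 f(22,14)=7315 f(22,16)=1540 f(22,18)=231 f(22,20)=22 f(22,22)=1
t=23: f(23,-3)=653752 f(23,-1)=1106921 f(23,1)=1251131 f(23,3)=1110417 f(23,5)=808335 f(23,7)=488543 f(23,9)=244904 f(23,11)=100924 f(23,13)=33648 f(23,15)=8855 f(23,17)=1771 f(23,19)=253 f(23,21)=23 f(23,23)=1
t=24: f(24,-4)=653752 f(24,-2)=1760673 f(24,0)=2358052 f(24,2)=2361548 f(24,4)=1918752 f(24,6)=1296878 f(24,8)=733447 f(24,10)=345828 f(24,12)=134572 f(24,14)=42503 f(24,16)=10626 f(24,18)=2024 f(24,20)=276 f(24,22)=24 f(24,24)=1
t=25: f(25,-3)=2414425 f(25,-1)=4118725 f(25,1)=4719600 f(25,3)=4280300 f(25,5)=3215630 f(25,7)=2030325 f(25,9)=1079275 f(25,11)=480400 f(25,13)=177075 f(25,15)=53129 f(25,17)=12650 f(25,19)=2300 f(25,21)=300 f(25,23)=25 f(25,25)=1
Σ_s f(25,s) = 22584160
P = 22584160/33554432 = 705755/1048576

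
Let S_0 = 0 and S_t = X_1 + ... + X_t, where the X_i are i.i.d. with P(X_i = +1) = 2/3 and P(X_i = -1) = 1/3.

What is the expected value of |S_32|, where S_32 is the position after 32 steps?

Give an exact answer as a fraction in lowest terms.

Answer: 2217534842490272/205891132094649

Derivation:
S_32 takes values m ≡ 0 (mod 2) with |m| ≤ 32; P(S_32=m) = C(32,(32+m)/2) · (2/3)^((32+m)/2) · (1/3)^((32-m)/2).
Distribution: P(S=-32)=1/1853020188851841, P(S=-30)=64/1853020188851841, P(S=-28)=1984/1853020188851841, P(S=-26)=39680/1853020188851841, P(S=-24)=575360/1853020188851841, P(S=-22)=6444032/1853020188851841, P(S=-20)=6444032/205891132094649, P(S=-18)=47869952/205891132094649, P(S=-16)=299187200/205891132094649, P(S=-14)=4786995200/617673396283947, P(S=-12)=22020177920/617673396283947, P(S=-10)=88080711680/617673396283947, P(S=-8)=308282490880/617673396283947, P(S=-6)=948561510400/617673396283947, P(S=-4)=2574666956800/617673396283947, P(S=-2)=2059733565440/205891132094649, P(S=0)=4376933826560/205891132094649, P(S=2)=8238934261760/205891132094649, P(S=4)=41194671308800/617673396283947, P(S=6)=60707936665600/617673396283947, P(S=8)=78920317665280/617673396283947, P(S=10)=90194648760320/617673396283947, P(S=12)=90194648760320/617673396283947, P(S=14)=78430129356800/617673396283947, P(S=16)=19607532339200/205891132094649, P(S=18)=12548820697088/205891132094649, P(S=20)=6757057298432/205891132094649, P(S=22)=27028229193728/1853020188851841, P(S=24)=9652938997760/1853020188851841, P(S=26)=2662879723520/1853020188851841, P(S=28)=532575944704/1853020188851841, P(S=30)=68719476736/1853020188851841, P(S=32)=4294967296/1853020188851841
E[|S_32|] = Σ_m |m|·P(S_32=m) = 2217534842490272/205891132094649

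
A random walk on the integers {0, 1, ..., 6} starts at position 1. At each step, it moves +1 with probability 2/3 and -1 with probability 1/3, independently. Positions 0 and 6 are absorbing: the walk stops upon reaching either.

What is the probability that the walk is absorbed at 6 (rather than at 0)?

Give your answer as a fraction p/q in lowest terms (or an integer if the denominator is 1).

Answer: 32/63

Derivation:
Biased walk: p = 2/3, q = 1/3, r = q/p = 1/2
Gambler's ruin: P(hit 6 before 0 | start at 1) = (1 - r^a)/(1 - r^N)
r^1 = 1/2; r^6 = 1/64
P = (1 - 1/2) / (1 - 1/64) = 1/2 / 63/64 = 32/63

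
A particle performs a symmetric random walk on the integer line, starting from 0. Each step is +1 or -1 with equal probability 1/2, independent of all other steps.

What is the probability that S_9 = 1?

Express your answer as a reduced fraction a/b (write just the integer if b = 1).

Answer: 63/256

Derivation:
To reach position 1 after 9 steps: need 5 steps of +1 and 4 of -1.
Favorable paths: C(9,5) = 126
Total paths: 2^9 = 512
P = 126/512 = 63/256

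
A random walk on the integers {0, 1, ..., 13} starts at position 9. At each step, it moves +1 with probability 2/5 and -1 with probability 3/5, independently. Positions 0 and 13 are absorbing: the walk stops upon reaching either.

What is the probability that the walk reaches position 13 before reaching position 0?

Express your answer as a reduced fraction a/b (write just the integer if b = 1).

Biased walk: p = 2/5, q = 3/5, r = q/p = 3/2
Gambler's ruin: P(hit 13 before 0 | start at 9) = (1 - r^a)/(1 - r^N)
r^9 = 19683/512; r^13 = 1594323/8192
P = (1 - 19683/512) / (1 - 1594323/8192) = -19171/512 / -1586131/8192 = 306736/1586131

Answer: 306736/1586131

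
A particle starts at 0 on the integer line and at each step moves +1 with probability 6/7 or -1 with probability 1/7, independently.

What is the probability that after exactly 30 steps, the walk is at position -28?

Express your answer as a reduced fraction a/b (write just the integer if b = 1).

Answer: 180/22539340290692258087863249

Derivation:
To reach position -28 after 30 steps: need 1 step of +1 and 29 steps of -1.
Number of such sequences: C(30,1) = 30
Each has probability (6/7)^1 · (1/7)^29 = 6/22539340290692258087863249
P = 30 · 6/22539340290692258087863249 = 180/22539340290692258087863249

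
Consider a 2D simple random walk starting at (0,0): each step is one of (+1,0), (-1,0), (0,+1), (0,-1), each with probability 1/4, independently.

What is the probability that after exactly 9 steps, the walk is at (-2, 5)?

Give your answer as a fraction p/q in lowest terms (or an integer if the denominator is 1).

Answer: 189/65536

Derivation:
Let h be the number of horizontal steps (so 9-h are vertical). To end at (-2,5) need (h-2)/2 right-steps and ((9-h)+5)/2 up-steps.
Sum over h with 2 ≤ h ≤ 4, h ≡ 0 (mod 2), 9-h ≡ 1 (mod 2):
h=2: C(9,2)·C(2,0)·C(7,6) = 36·1·7 = 252
h=4: C(9,4)·C(4,1)·C(5,5) = 126·4·1 = 504
Total favorable: 756
Total paths: 4^9 = 262144
P = 756/262144 = 189/65536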